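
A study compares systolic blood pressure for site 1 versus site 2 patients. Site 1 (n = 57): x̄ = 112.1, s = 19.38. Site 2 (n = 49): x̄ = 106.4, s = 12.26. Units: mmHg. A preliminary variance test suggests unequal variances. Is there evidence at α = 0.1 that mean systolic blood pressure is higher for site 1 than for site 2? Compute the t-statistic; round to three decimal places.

Let group 1 = site 1, group 2 = site 2. H0: μ_1 = μ_2; H1: μ_1 > μ_2 (Welch's two-sample t-test, right-tailed).
t = (x̄_1 − x̄_2)/√(s_1²/n_1 + s_2²/n_2) = (112.1 − 106.4)/√(19.38²/57 + 12.26²/49) = 1.834
Welch–Satterthwaite df ≈ 96.00
p-value = P(T ≥ 1.834) ≈ 0.0349
Since p ≈ 0.0349 < α = 0.1, reject H0; the evidence is statistically significant.

1.834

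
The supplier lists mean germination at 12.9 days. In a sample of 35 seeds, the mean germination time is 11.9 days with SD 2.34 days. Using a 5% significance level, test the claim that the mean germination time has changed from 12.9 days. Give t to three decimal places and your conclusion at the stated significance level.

H0: μ = 12.9; H1: μ ≠ 12.9 (one-sample t-test, two-sided).
t = (x̄ − μ₀)/(s/√n) = (11.9 − 12.9)/(2.34/√35) = -2.528
df = n − 1 = 34
Two-sided p-value ≈ 0.0163
Since p ≈ 0.0163 < α = 0.05, reject H0; the evidence is statistically significant.

t = -2.528; reject H0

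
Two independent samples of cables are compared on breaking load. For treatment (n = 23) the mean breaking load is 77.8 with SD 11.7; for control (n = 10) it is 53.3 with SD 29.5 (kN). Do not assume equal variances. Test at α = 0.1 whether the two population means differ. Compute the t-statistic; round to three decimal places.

Let group 1 = treatment, group 2 = control. H0: μ_1 = μ_2; H1: μ_1 ≠ μ_2 (Welch's two-sample t-test, two-sided).
t = (x̄_1 − x̄_2)/√(s_1²/n_1 + s_2²/n_2) = (77.8 − 53.3)/√(11.7²/23 + 29.5²/10) = 2.541
Welch–Satterthwaite df ≈ 10.25
Two-sided p-value ≈ 0.0288
Since p ≈ 0.0288 < α = 0.1, reject H0; the evidence is statistically significant.

2.541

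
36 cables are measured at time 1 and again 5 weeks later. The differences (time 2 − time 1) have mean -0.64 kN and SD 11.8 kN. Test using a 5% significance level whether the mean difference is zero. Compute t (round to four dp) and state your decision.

t = -0.3254; fail to reject H0

H0: μ_d = 0; H1: μ_d ≠ 0 (paired t-test on the differences, two-sided).
t = d̄/(s_d/√n) = -0.64/(11.8/√36) = -0.3254
df = n − 1 = 35
Two-sided p-value ≈ 0.747
Since p ≈ 0.747 > α = 0.05, fail to reject H0; the evidence is not statistically significant.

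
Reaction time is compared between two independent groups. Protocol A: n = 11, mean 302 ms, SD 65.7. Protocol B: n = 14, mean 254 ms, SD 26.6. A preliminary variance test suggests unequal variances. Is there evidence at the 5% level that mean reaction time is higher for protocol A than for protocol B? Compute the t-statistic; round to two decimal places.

Let group 1 = protocol A, group 2 = protocol B. H0: μ_1 = μ_2; H1: μ_1 > μ_2 (Welch's two-sample t-test, right-tailed).
t = (x̄_1 − x̄_2)/√(s_1²/n_1 + s_2²/n_2) = (302 − 254)/√(65.7²/11 + 26.6²/14) = 2.28
Welch–Satterthwaite df ≈ 12.58
p-value = P(T ≥ 2.28) ≈ 0.0203
Since p ≈ 0.0203 < α = 0.05, reject H0; the evidence is statistically significant.

2.28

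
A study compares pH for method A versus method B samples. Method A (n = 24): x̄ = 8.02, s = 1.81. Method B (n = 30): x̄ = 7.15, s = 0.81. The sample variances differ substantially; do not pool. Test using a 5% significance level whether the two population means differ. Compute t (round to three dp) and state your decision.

Let group 1 = method A, group 2 = method B. H0: μ_1 = μ_2; H1: μ_1 ≠ μ_2 (Welch's two-sample t-test, two-sided).
t = (x̄_1 − x̄_2)/√(s_1²/n_1 + s_2²/n_2) = (8.02 − 7.15)/√(1.81²/24 + 0.81²/30) = 2.186
Welch–Satterthwaite df ≈ 30.34
Two-sided p-value ≈ 0.0367
Since p ≈ 0.0367 < α = 0.05, reject H0; the evidence is statistically significant.

t = 2.186; reject H0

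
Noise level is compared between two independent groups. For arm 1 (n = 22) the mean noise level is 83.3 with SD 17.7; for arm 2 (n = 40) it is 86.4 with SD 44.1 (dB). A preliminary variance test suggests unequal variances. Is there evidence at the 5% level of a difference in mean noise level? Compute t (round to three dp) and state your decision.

Let group 1 = arm 1, group 2 = arm 2. H0: μ_1 = μ_2; H1: μ_1 ≠ μ_2 (Welch's two-sample t-test, two-sided).
t = (x̄_1 − x̄_2)/√(s_1²/n_1 + s_2²/n_2) = (83.3 − 86.4)/√(17.7²/22 + 44.1²/40) = -0.391
Welch–Satterthwaite df ≈ 56.23
Two-sided p-value ≈ 0.6973
Since p ≈ 0.6973 > α = 0.05, fail to reject H0; the data do not provide sufficient evidence against H0.

t = -0.391; fail to reject H0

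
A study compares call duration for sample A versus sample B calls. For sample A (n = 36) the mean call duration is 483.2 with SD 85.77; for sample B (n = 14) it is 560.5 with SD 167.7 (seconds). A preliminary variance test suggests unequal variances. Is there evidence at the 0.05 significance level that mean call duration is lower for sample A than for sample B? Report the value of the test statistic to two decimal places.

Let group 1 = sample A, group 2 = sample B. H0: μ_1 = μ_2; H1: μ_1 < μ_2 (Welch's two-sample t-test, left-tailed).
t = (x̄_1 − x̄_2)/√(s_1²/n_1 + s_2²/n_2) = (483.2 − 560.5)/√(85.77²/36 + 167.7²/14) = -1.64
Welch–Satterthwaite df ≈ 15.72
p-value = P(T ≤ -1.64) ≈ 0.060
Since p ≈ 0.060 > α = 0.05, fail to reject H0; the data do not provide sufficient evidence against H0.

-1.64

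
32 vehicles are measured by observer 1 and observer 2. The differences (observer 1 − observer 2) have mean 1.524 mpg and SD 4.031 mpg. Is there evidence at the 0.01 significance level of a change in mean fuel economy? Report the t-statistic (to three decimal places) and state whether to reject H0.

t = 2.139; fail to reject H0

H0: μ_d = 0; H1: μ_d ≠ 0 (paired t-test on the differences, two-sided).
t = d̄/(s_d/√n) = 1.524/(4.031/√32) = 2.139
df = n − 1 = 31
Two-sided p-value ≈ 0.040
Since p ≈ 0.040 > α = 0.01, fail to reject H0; the data do not provide sufficient evidence against H0.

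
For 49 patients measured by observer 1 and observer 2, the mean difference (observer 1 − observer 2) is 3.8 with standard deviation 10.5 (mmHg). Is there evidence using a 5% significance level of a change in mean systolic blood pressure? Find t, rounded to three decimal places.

H0: μ_d = 0; H1: μ_d ≠ 0 (paired t-test on the differences, two-sided).
t = d̄/(s_d/√n) = 3.8/(10.5/√49) = 2.533
df = n − 1 = 48
Two-sided p-value ≈ 0.015
Since p ≈ 0.015 < α = 0.05, reject H0; the evidence is statistically significant.

2.533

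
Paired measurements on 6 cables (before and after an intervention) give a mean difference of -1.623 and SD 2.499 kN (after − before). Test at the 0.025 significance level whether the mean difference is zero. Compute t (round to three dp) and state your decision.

H0: μ_d = 0; H1: μ_d ≠ 0 (paired t-test on the differences, two-sided).
t = d̄/(s_d/√n) = -1.623/(2.499/√6) = -1.591
df = n − 1 = 5
Two-sided p-value ≈ 0.1725
Since p ≈ 0.1725 > α = 0.025, fail to reject H0; the evidence is not statistically significant.

t = -1.591; fail to reject H0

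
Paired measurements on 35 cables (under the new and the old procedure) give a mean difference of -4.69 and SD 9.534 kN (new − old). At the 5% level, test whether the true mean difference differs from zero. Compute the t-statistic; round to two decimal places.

H0: μ_d = 0; H1: μ_d ≠ 0 (paired t-test on the differences, two-sided).
t = d̄/(s_d/√n) = -4.69/(9.534/√35) = -2.91
df = n − 1 = 34
Two-sided p-value ≈ 0.006
Since p ≈ 0.006 < α = 0.05, reject H0; the evidence is statistically significant.

-2.91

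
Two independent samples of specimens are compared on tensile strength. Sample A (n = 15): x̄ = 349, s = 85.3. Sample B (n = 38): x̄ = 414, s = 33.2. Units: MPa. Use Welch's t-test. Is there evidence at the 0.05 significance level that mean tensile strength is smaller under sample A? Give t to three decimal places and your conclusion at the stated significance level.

t = -2.867; reject H0

Let group 1 = sample A, group 2 = sample B. H0: μ_1 = μ_2; H1: μ_1 < μ_2 (Welch's two-sample t-test, left-tailed).
t = (x̄_1 − x̄_2)/√(s_1²/n_1 + s_2²/n_2) = (349 − 414)/√(85.3²/15 + 33.2²/38) = -2.867
Welch–Satterthwaite df ≈ 15.70
p-value = P(T ≤ -2.867) ≈ 0.006
Since p ≈ 0.006 < α = 0.05, reject H0; the evidence is statistically significant.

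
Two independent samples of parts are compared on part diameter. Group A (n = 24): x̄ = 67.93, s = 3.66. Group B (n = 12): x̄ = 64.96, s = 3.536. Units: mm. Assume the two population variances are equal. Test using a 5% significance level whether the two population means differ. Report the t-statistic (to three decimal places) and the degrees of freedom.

t = 2.320, df = 34

Let group 1 = group A, group 2 = group B. H0: μ_1 = μ_2; H1: μ_1 ≠ μ_2 (two-sample pooled-variance t-test, two-sided).
s_p² = [(24−1)·3.66² + (12−1)·3.536²]/(24+12−2) = 13.1069
t = (67.93 − 64.96)/√[13.1069·(1/24 + 1/12)] = 2.320
df = n₁ + n₂ − 2 = 34
Two-sided p-value ≈ 0.026
Since p ≈ 0.026 < α = 0.05, reject H0; the data support H1.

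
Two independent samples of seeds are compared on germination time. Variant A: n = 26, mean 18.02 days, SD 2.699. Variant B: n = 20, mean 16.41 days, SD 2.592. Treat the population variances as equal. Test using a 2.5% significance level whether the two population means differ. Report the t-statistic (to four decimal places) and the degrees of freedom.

Let group 1 = variant A, group 2 = variant B. H0: μ_1 = μ_2; H1: μ_1 ≠ μ_2 (two-sample pooled-variance t-test, two-sided).
s_p² = [(26−1)·2.699² + (20−1)·2.592²]/(26+20−2) = 7.04013
t = (18.02 − 16.41)/√[7.04013·(1/26 + 1/20)] = 2.0401
df = n₁ + n₂ − 2 = 44
Two-sided p-value ≈ 0.0474
Since p ≈ 0.0474 > α = 0.025, fail to reject H0; the evidence is not statistically significant.

t = 2.0401, df = 44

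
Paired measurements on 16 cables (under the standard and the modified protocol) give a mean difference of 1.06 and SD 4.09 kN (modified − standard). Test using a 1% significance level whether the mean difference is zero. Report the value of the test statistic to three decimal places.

H0: μ_d = 0; H1: μ_d ≠ 0 (paired t-test on the differences, two-sided).
t = d̄/(s_d/√n) = 1.06/(4.09/√16) = 1.037
df = n − 1 = 15
Two-sided p-value ≈ 0.316
Since p ≈ 0.316 > α = 0.01, fail to reject H0; the evidence is not statistically significant.

1.037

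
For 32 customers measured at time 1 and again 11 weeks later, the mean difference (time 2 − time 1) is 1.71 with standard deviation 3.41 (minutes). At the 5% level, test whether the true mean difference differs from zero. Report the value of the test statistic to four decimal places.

H0: μ_d = 0; H1: μ_d ≠ 0 (paired t-test on the differences, two-sided).
t = d̄/(s_d/√n) = 1.71/(3.41/√32) = 2.8367
df = n − 1 = 31
Two-sided p-value ≈ 0.008
Since p ≈ 0.008 < α = 0.05, reject H0; the data support H1.

2.8367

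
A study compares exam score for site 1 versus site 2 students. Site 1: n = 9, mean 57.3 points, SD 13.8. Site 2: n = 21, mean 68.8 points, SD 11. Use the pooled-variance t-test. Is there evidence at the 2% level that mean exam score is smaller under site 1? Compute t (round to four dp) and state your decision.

t = -2.4322; reject H0

Let group 1 = site 1, group 2 = site 2. H0: μ_1 = μ_2; H1: μ_1 < μ_2 (two-sample pooled-variance t-test, left-tailed).
s_p² = [(9−1)·13.8² + (21−1)·11²]/(9+21−2) = 140.84
t = (57.3 − 68.8)/√[140.84·(1/9 + 1/21)] = -2.4322
df = n₁ + n₂ − 2 = 28
p-value = P(T ≤ -2.4322) ≈ 0.0108
Since p ≈ 0.0108 < α = 0.02, reject H0; the data support H1.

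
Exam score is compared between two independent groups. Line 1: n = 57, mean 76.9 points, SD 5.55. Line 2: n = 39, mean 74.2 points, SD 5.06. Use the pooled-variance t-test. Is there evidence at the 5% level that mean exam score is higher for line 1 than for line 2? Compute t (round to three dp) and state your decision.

t = 2.425; reject H0

Let group 1 = line 1, group 2 = line 2. H0: μ_1 = μ_2; H1: μ_1 > μ_2 (two-sample pooled-variance t-test, right-tailed).
s_p² = [(57−1)·5.55² + (39−1)·5.06²]/(57+39−2) = 28.7008
t = (76.9 − 74.2)/√[28.7008·(1/57 + 1/39)] = 2.425
df = n₁ + n₂ − 2 = 94
p-value = P(T ≥ 2.425) ≈ 0.009
Since p ≈ 0.009 < α = 0.05, reject H0; the data support H1.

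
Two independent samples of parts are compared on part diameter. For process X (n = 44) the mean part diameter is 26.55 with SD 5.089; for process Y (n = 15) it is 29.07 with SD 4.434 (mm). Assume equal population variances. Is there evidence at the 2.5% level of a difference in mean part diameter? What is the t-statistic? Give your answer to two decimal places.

Let group 1 = process X, group 2 = process Y. H0: μ_1 = μ_2; H1: μ_1 ≠ μ_2 (two-sample pooled-variance t-test, two-sided).
s_p² = [(44−1)·5.089² + (15−1)·4.434²]/(44+15−2) = 24.3659
t = (26.55 − 29.07)/√[24.3659·(1/44 + 1/15)] = -1.71
df = n₁ + n₂ − 2 = 57
Two-sided p-value ≈ 0.093
Since p ≈ 0.093 > α = 0.025, fail to reject H0; the evidence is not statistically significant.

-1.71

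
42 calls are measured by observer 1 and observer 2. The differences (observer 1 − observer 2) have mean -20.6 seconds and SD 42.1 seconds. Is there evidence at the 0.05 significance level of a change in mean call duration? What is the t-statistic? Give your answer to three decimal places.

H0: μ_d = 0; H1: μ_d ≠ 0 (paired t-test on the differences, two-sided).
t = d̄/(s_d/√n) = -20.6/(42.1/√42) = -3.171
df = n − 1 = 41
Two-sided p-value ≈ 0.0029
Since p ≈ 0.0029 < α = 0.05, reject H0; the evidence is statistically significant.

-3.171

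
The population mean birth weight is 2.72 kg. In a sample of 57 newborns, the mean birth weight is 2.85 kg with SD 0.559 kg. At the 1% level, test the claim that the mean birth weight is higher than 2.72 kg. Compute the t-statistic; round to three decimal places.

1.756

H0: μ = 2.72; H1: μ > 2.72 (one-sample t-test, right-tailed).
t = (x̄ − μ₀)/(s/√n) = (2.85 − 2.72)/(0.559/√57) = 1.756
df = n − 1 = 56
p-value = P(T ≥ 1.756) ≈ 0.042
Since p ≈ 0.042 > α = 0.01, fail to reject H0; the evidence is not statistically significant.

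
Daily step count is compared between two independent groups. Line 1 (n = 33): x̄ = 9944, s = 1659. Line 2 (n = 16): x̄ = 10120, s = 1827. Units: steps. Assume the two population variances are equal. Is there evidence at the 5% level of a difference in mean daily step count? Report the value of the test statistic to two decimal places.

-0.34

Let group 1 = line 1, group 2 = line 2. H0: μ_1 = μ_2; H1: μ_1 ≠ μ_2 (two-sample pooled-variance t-test, two-sided).
s_p² = [(33−1)·1659² + (16−1)·1827²]/(33+16−2) = 2939190
t = (9944 − 10120)/√[2939190·(1/33 + 1/16)] = -0.34
df = n₁ + n₂ − 2 = 47
Two-sided p-value ≈ 0.7376
Since p ≈ 0.7376 > α = 0.05, fail to reject H0; the evidence is not statistically significant.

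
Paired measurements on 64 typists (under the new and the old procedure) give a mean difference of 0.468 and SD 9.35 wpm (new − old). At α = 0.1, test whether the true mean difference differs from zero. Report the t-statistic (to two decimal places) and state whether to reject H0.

t = 0.40; fail to reject H0

H0: μ_d = 0; H1: μ_d ≠ 0 (paired t-test on the differences, two-sided).
t = d̄/(s_d/√n) = 0.468/(9.35/√64) = 0.40
df = n − 1 = 63
Two-sided p-value ≈ 0.6902
Since p ≈ 0.6902 > α = 0.1, fail to reject H0; the data do not provide sufficient evidence against H0.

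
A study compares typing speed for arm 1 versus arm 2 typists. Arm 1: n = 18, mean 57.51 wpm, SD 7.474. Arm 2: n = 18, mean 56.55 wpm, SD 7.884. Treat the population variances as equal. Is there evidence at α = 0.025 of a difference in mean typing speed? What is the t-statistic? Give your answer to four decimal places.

0.3749

Let group 1 = arm 1, group 2 = arm 2. H0: μ_1 = μ_2; H1: μ_1 ≠ μ_2 (two-sample pooled-variance t-test, two-sided).
s_p² = [(18−1)·7.474² + (18−1)·7.884²]/(18+18−2) = 59.0091
t = (57.51 − 56.55)/√[59.0091·(1/18 + 1/18)] = 0.3749
df = n₁ + n₂ − 2 = 34
Two-sided p-value ≈ 0.7101
Since p ≈ 0.7101 > α = 0.025, fail to reject H0; the data do not provide sufficient evidence against H0.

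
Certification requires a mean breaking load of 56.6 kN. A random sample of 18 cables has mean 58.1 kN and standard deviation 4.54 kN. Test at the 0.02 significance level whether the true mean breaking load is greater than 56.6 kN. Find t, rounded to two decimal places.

1.40

H0: μ = 56.6; H1: μ > 56.6 (one-sample t-test, right-tailed).
t = (x̄ − μ₀)/(s/√n) = (58.1 − 56.6)/(4.54/√18) = 1.40
df = n − 1 = 17
p-value = P(T ≥ 1.40) ≈ 0.089
Since p ≈ 0.089 > α = 0.02, fail to reject H0; the data do not provide sufficient evidence against H0.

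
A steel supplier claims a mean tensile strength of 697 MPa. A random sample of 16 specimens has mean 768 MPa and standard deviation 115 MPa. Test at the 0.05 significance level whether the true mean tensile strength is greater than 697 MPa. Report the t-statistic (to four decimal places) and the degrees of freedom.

t = 2.4696, df = 15

H0: μ = 697; H1: μ > 697 (one-sample t-test, right-tailed).
t = (x̄ − μ₀)/(s/√n) = (768 − 697)/(115/√16) = 2.4696
df = n − 1 = 15
p-value = P(T ≥ 2.4696) ≈ 0.0130
Since p ≈ 0.0130 < α = 0.05, reject H0; the data support H1.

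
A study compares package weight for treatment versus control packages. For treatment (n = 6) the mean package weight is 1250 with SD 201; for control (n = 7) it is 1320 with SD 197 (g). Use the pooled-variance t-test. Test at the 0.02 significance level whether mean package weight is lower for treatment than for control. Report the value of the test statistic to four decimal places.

-0.6328

Let group 1 = treatment, group 2 = control. H0: μ_1 = μ_2; H1: μ_1 < μ_2 (two-sample pooled-variance t-test, left-tailed).
s_p² = [(6−1)·201² + (7−1)·197²]/(6+7−2) = 39532.6
t = (1250 − 1320)/√[39532.6·(1/6 + 1/7)] = -0.6328
df = n₁ + n₂ − 2 = 11
p-value = P(T ≤ -0.6328) ≈ 0.2699
Since p ≈ 0.2699 > α = 0.02, fail to reject H0; the evidence is not statistically significant.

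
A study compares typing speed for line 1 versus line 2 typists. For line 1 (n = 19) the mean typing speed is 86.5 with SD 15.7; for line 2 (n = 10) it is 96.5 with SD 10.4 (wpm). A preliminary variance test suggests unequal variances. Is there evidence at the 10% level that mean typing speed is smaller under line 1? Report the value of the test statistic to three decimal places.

Let group 1 = line 1, group 2 = line 2. H0: μ_1 = μ_2; H1: μ_1 < μ_2 (Welch's two-sample t-test, left-tailed).
t = (x̄_1 − x̄_2)/√(s_1²/n_1 + s_2²/n_2) = (86.5 − 96.5)/√(15.7²/19 + 10.4²/10) = -2.050
Welch–Satterthwaite df ≈ 25.32
p-value = P(T ≤ -2.050) ≈ 0.025
Since p ≈ 0.025 < α = 0.1, reject H0; the data support H1.

-2.050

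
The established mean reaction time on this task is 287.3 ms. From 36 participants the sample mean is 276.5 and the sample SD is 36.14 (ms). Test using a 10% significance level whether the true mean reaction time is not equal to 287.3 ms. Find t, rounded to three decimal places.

-1.793

H0: μ = 287.3; H1: μ ≠ 287.3 (one-sample t-test, two-sided).
t = (x̄ − μ₀)/(s/√n) = (276.5 − 287.3)/(36.14/√36) = -1.793
df = n − 1 = 35
Two-sided p-value ≈ 0.0816
Since p ≈ 0.0816 < α = 0.1, reject H0; the evidence is statistically significant.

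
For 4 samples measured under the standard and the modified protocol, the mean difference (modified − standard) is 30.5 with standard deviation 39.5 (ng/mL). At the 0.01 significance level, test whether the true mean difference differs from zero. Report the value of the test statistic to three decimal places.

H0: μ_d = 0; H1: μ_d ≠ 0 (paired t-test on the differences, two-sided).
t = d̄/(s_d/√n) = 30.5/(39.5/√4) = 1.544
df = n − 1 = 3
Two-sided p-value ≈ 0.2202
Since p ≈ 0.2202 > α = 0.01, fail to reject H0; the data do not provide sufficient evidence against H0.

1.544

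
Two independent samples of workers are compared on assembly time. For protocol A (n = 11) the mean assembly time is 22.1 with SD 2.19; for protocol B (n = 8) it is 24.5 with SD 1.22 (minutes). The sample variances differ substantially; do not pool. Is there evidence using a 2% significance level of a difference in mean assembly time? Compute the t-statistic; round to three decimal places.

Let group 1 = protocol A, group 2 = protocol B. H0: μ_1 = μ_2; H1: μ_1 ≠ μ_2 (Welch's two-sample t-test, two-sided).
t = (x̄_1 − x̄_2)/√(s_1²/n_1 + s_2²/n_2) = (22.1 − 24.5)/√(2.19²/11 + 1.22²/8) = -3.043
Welch–Satterthwaite df ≈ 16.15
Two-sided p-value ≈ 0.0077
Since p ≈ 0.0077 < α = 0.02, reject H0; the evidence is statistically significant.

-3.043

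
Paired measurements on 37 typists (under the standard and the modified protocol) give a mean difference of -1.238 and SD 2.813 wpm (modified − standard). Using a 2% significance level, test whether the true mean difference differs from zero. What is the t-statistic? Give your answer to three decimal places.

H0: μ_d = 0; H1: μ_d ≠ 0 (paired t-test on the differences, two-sided).
t = d̄/(s_d/√n) = -1.238/(2.813/√37) = -2.677
df = n − 1 = 36
Two-sided p-value ≈ 0.011
Since p ≈ 0.011 < α = 0.02, reject H0; the evidence is statistically significant.

-2.677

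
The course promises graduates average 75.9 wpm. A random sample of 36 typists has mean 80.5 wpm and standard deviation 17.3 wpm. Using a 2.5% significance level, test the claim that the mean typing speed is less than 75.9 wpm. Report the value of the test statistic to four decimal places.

H0: μ = 75.9; H1: μ < 75.9 (one-sample t-test, left-tailed).
t = (x̄ − μ₀)/(s/√n) = (80.5 − 75.9)/(17.3/√36) = 1.5954
df = n − 1 = 35
p-value = P(T ≤ 1.5954) ≈ 0.9402
Since p ≈ 0.9402 > α = 0.025, fail to reject H0; the evidence is not statistically significant.

1.5954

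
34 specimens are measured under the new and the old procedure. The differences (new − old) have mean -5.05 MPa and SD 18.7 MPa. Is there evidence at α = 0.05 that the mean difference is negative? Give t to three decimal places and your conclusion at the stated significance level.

t = -1.575; fail to reject H0

H0: μ_d = 0; H1: μ_d < 0 (paired t-test on the differences, left-tailed).
t = d̄/(s_d/√n) = -5.05/(18.7/√34) = -1.575
df = n − 1 = 33
p-value = P(T ≤ -1.575) ≈ 0.0624
Since p ≈ 0.0624 > α = 0.05, fail to reject H0; the evidence is not statistically significant.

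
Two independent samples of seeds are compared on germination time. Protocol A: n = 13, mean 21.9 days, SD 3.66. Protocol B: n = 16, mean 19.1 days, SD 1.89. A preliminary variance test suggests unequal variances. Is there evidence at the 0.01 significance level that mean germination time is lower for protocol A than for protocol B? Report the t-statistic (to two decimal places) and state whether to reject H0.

Let group 1 = protocol A, group 2 = protocol B. H0: μ_1 = μ_2; H1: μ_1 < μ_2 (Welch's two-sample t-test, left-tailed).
t = (x̄_1 − x̄_2)/√(s_1²/n_1 + s_2²/n_2) = (21.9 − 19.1)/√(3.66²/13 + 1.89²/16) = 2.50
Welch–Satterthwaite df ≈ 17.12
p-value = P(T ≤ 2.50) ≈ 0.9886
Since p ≈ 0.9886 > α = 0.01, fail to reject H0; the evidence is not statistically significant.

t = 2.50; fail to reject H0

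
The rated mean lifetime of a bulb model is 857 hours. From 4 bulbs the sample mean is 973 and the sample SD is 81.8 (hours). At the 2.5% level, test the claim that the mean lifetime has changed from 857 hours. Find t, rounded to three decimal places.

2.836

H0: μ = 857; H1: μ ≠ 857 (one-sample t-test, two-sided).
t = (x̄ − μ₀)/(s/√n) = (973 − 857)/(81.8/√4) = 2.836
df = n − 1 = 3
Two-sided p-value ≈ 0.066
Since p ≈ 0.066 > α = 0.025, fail to reject H0; the data do not provide sufficient evidence against H0.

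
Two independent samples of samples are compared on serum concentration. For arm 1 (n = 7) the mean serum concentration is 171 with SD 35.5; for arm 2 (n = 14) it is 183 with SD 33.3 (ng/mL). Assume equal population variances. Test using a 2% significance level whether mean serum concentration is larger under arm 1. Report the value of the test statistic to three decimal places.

Let group 1 = arm 1, group 2 = arm 2. H0: μ_1 = μ_2; H1: μ_1 > μ_2 (two-sample pooled-variance t-test, right-tailed).
s_p² = [(7−1)·35.5² + (14−1)·33.3²]/(7+14−2) = 1156.69
t = (171 − 183)/√[1156.69·(1/7 + 1/14)] = -0.762
df = n₁ + n₂ − 2 = 19
p-value = P(T ≥ -0.762) ≈ 0.7724
Since p ≈ 0.7724 > α = 0.02, fail to reject H0; the data do not provide sufficient evidence against H0.

-0.762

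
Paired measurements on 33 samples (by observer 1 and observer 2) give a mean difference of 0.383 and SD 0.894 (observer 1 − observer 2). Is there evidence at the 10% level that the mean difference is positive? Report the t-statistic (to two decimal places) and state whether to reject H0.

H0: μ_d = 0; H1: μ_d > 0 (paired t-test on the differences, right-tailed).
t = d̄/(s_d/√n) = 0.383/(0.894/√33) = 2.46
df = n − 1 = 32
p-value = P(T ≥ 2.46) ≈ 0.0097
Since p ≈ 0.0097 < α = 0.1, reject H0; the data support H1.

t = 2.46; reject H0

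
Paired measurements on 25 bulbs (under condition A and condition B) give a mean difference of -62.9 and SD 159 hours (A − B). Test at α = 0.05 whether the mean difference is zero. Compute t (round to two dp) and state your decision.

H0: μ_d = 0; H1: μ_d ≠ 0 (paired t-test on the differences, two-sided).
t = d̄/(s_d/√n) = -62.9/(159/√25) = -1.98
df = n − 1 = 24
Two-sided p-value ≈ 0.060
Since p ≈ 0.060 > α = 0.05, fail to reject H0; the evidence is not statistically significant.

t = -1.98; fail to reject H0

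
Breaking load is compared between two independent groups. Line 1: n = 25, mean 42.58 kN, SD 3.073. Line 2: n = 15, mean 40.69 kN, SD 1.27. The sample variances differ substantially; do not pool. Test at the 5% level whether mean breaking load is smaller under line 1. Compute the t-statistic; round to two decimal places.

2.71

Let group 1 = line 1, group 2 = line 2. H0: μ_1 = μ_2; H1: μ_1 < μ_2 (Welch's two-sample t-test, left-tailed).
t = (x̄_1 − x̄_2)/√(s_1²/n_1 + s_2²/n_2) = (42.58 − 40.69)/√(3.073²/25 + 1.27²/15) = 2.71
Welch–Satterthwaite df ≈ 34.78
p-value = P(T ≤ 2.71) ≈ 0.9949
Since p ≈ 0.9949 > α = 0.05, fail to reject H0; the evidence is not statistically significant.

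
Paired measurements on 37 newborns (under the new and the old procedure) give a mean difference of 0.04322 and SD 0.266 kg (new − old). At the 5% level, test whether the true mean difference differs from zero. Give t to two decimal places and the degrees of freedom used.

t = 0.99, df = 36

H0: μ_d = 0; H1: μ_d ≠ 0 (paired t-test on the differences, two-sided).
t = d̄/(s_d/√n) = 0.04322/(0.266/√37) = 0.99
df = n − 1 = 36
Two-sided p-value ≈ 0.330
Since p ≈ 0.330 > α = 0.05, fail to reject H0; the evidence is not statistically significant.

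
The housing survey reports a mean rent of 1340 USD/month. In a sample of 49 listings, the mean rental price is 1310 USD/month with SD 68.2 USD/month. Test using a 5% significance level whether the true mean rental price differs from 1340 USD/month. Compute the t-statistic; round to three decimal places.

H0: μ = 1340; H1: μ ≠ 1340 (one-sample t-test, two-sided).
t = (x̄ − μ₀)/(s/√n) = (1310 − 1340)/(68.2/√49) = -3.079
df = n − 1 = 48
Two-sided p-value ≈ 0.0034
Since p ≈ 0.0034 < α = 0.05, reject H0; the evidence is statistically significant.

-3.079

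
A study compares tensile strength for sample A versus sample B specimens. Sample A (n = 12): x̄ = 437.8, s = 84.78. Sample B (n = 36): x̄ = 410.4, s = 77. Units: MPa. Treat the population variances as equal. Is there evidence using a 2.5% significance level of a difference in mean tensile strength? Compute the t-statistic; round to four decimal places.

Let group 1 = sample A, group 2 = sample B. H0: μ_1 = μ_2; H1: μ_1 ≠ μ_2 (two-sample pooled-variance t-test, two-sided).
s_p² = [(12−1)·84.78² + (36−1)·77²]/(12+36−2) = 6229.98
t = (437.8 − 410.4)/√[6229.98·(1/12 + 1/36)] = 1.0414
df = n₁ + n₂ − 2 = 46
Two-sided p-value ≈ 0.303
Since p ≈ 0.303 > α = 0.025, fail to reject H0; the data do not provide sufficient evidence against H0.

1.0414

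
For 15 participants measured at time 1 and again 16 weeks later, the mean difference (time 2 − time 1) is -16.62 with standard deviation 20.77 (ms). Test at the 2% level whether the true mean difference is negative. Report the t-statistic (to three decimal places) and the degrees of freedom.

t = -3.099, df = 14

H0: μ_d = 0; H1: μ_d < 0 (paired t-test on the differences, left-tailed).
t = d̄/(s_d/√n) = -16.62/(20.77/√15) = -3.099
df = n − 1 = 14
p-value = P(T ≤ -3.099) ≈ 0.0039
Since p ≈ 0.0039 < α = 0.02, reject H0; the data support H1.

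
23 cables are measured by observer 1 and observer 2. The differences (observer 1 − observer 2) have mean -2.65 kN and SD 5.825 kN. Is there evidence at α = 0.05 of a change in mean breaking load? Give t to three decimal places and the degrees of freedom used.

H0: μ_d = 0; H1: μ_d ≠ 0 (paired t-test on the differences, two-sided).
t = d̄/(s_d/√n) = -2.65/(5.825/√23) = -2.182
df = n − 1 = 22
Two-sided p-value ≈ 0.0401
Since p ≈ 0.0401 < α = 0.05, reject H0; the evidence is statistically significant.

t = -2.182, df = 22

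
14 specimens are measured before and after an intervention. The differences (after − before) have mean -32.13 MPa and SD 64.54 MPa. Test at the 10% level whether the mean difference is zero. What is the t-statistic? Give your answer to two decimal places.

H0: μ_d = 0; H1: μ_d ≠ 0 (paired t-test on the differences, two-sided).
t = d̄/(s_d/√n) = -32.13/(64.54/√14) = -1.86
df = n − 1 = 13
Two-sided p-value ≈ 0.0853
Since p ≈ 0.0853 < α = 0.1, reject H0; the data support H1.

-1.86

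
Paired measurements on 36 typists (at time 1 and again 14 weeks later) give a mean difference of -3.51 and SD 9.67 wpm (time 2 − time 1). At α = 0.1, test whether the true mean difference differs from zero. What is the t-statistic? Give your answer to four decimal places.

-2.1779

H0: μ_d = 0; H1: μ_d ≠ 0 (paired t-test on the differences, two-sided).
t = d̄/(s_d/√n) = -3.51/(9.67/√36) = -2.1779
df = n − 1 = 35
Two-sided p-value ≈ 0.036
Since p ≈ 0.036 < α = 0.1, reject H0; the data support H1.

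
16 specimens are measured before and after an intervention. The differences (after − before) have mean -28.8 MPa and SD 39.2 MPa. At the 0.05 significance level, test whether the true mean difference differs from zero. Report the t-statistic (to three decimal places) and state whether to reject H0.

H0: μ_d = 0; H1: μ_d ≠ 0 (paired t-test on the differences, two-sided).
t = d̄/(s_d/√n) = -28.8/(39.2/√16) = -2.939
df = n − 1 = 15
Two-sided p-value ≈ 0.0102
Since p ≈ 0.0102 < α = 0.05, reject H0; the data support H1.

t = -2.939; reject H0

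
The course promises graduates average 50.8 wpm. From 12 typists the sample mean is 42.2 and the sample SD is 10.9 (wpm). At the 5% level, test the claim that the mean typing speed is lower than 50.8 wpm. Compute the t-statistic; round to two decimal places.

H0: μ = 50.8; H1: μ < 50.8 (one-sample t-test, left-tailed).
t = (x̄ − μ₀)/(s/√n) = (42.2 − 50.8)/(10.9/√12) = -2.73
df = n − 1 = 11
p-value = P(T ≤ -2.73) ≈ 0.010
Since p ≈ 0.010 < α = 0.05, reject H0; the data support H1.

-2.73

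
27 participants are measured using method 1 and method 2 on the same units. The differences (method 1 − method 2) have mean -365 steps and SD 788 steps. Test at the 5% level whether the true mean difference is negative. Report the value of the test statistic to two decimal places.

H0: μ_d = 0; H1: μ_d < 0 (paired t-test on the differences, left-tailed).
t = d̄/(s_d/√n) = -365/(788/√27) = -2.41
df = n − 1 = 26
p-value = P(T ≤ -2.41) ≈ 0.0117
Since p ≈ 0.0117 < α = 0.05, reject H0; the evidence is statistically significant.

-2.41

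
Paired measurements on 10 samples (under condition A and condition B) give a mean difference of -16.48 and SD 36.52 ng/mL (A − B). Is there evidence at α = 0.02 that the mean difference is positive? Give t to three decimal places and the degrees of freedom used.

t = -1.427, df = 9

H0: μ_d = 0; H1: μ_d > 0 (paired t-test on the differences, right-tailed).
t = d̄/(s_d/√n) = -16.48/(36.52/√10) = -1.427
df = n − 1 = 9
p-value = P(T ≥ -1.427) ≈ 0.9063
Since p ≈ 0.9063 > α = 0.02, fail to reject H0; the evidence is not statistically significant.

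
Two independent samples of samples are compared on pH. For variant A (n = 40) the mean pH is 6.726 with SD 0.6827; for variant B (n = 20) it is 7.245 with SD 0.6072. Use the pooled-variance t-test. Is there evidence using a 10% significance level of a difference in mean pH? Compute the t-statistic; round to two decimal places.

-2.88

Let group 1 = variant A, group 2 = variant B. H0: μ_1 = μ_2; H1: μ_1 ≠ μ_2 (two-sample pooled-variance t-test, two-sided).
s_p² = [(40−1)·0.6827² + (20−1)·0.6072²]/(40+20−2) = 0.434177
t = (6.726 − 7.245)/√[0.434177·(1/40 + 1/20)] = -2.88
df = n₁ + n₂ − 2 = 58
Two-sided p-value ≈ 0.0056
Since p ≈ 0.0056 < α = 0.1, reject H0; the evidence is statistically significant.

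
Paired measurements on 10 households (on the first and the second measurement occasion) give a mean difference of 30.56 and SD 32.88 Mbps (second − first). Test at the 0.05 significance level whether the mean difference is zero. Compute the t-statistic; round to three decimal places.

2.939

H0: μ_d = 0; H1: μ_d ≠ 0 (paired t-test on the differences, two-sided).
t = d̄/(s_d/√n) = 30.56/(32.88/√10) = 2.939
df = n − 1 = 9
Two-sided p-value ≈ 0.017
Since p ≈ 0.017 < α = 0.05, reject H0; the data support H1.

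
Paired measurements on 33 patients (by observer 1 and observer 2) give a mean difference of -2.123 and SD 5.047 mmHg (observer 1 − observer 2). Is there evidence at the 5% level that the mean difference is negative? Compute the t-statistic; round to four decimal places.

H0: μ_d = 0; H1: μ_d < 0 (paired t-test on the differences, left-tailed).
t = d̄/(s_d/√n) = -2.123/(5.047/√33) = -2.4164
df = n − 1 = 32
p-value = P(T ≤ -2.4164) ≈ 0.0108
Since p ≈ 0.0108 < α = 0.05, reject H0; the data support H1.

-2.4164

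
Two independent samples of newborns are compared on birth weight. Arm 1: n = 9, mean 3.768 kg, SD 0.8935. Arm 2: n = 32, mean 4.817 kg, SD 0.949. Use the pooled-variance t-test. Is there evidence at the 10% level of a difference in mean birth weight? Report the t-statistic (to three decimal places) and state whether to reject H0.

Let group 1 = arm 1, group 2 = arm 2. H0: μ_1 = μ_2; H1: μ_1 ≠ μ_2 (two-sample pooled-variance t-test, two-sided).
s_p² = [(9−1)·0.8935² + (32−1)·0.949²]/(9+32−2) = 0.879625
t = (3.768 − 4.817)/√[0.879625·(1/9 + 1/32)] = -2.964
df = n₁ + n₂ − 2 = 39
Two-sided p-value ≈ 0.0052
Since p ≈ 0.0052 < α = 0.1, reject H0; the data support H1.

t = -2.964; reject H0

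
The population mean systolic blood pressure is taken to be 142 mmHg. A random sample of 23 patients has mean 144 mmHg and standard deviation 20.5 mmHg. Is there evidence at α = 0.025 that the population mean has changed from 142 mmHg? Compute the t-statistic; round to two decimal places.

0.47

H0: μ = 142; H1: μ ≠ 142 (one-sample t-test, two-sided).
t = (x̄ − μ₀)/(s/√n) = (144 − 142)/(20.5/√23) = 0.47
df = n − 1 = 22
Two-sided p-value ≈ 0.644
Since p ≈ 0.644 > α = 0.025, fail to reject H0; the data do not provide sufficient evidence against H0.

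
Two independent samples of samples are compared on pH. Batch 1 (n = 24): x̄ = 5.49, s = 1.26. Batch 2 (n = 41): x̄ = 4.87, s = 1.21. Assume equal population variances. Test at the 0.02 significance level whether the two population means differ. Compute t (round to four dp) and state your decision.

Let group 1 = batch 1, group 2 = batch 2. H0: μ_1 = μ_2; H1: μ_1 ≠ μ_2 (two-sample pooled-variance t-test, two-sided).
s_p² = [(24−1)·1.26² + (41−1)·1.21²]/(24+41−2) = 1.50919
t = (5.49 − 4.87)/√[1.50919·(1/24 + 1/41)] = 1.9636
df = n₁ + n₂ − 2 = 63
Two-sided p-value ≈ 0.0540
Since p ≈ 0.0540 > α = 0.02, fail to reject H0; the evidence is not statistically significant.

t = 1.9636; fail to reject H0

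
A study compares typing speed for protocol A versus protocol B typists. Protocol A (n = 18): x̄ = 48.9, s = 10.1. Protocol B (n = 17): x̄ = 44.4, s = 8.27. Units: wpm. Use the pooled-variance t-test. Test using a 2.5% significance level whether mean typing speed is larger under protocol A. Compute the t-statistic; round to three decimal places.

Let group 1 = protocol A, group 2 = protocol B. H0: μ_1 = μ_2; H1: μ_1 > μ_2 (two-sample pooled-variance t-test, right-tailed).
s_p² = [(18−1)·10.1² + (17−1)·8.27²]/(18+17−2) = 85.7108
t = (48.9 − 44.4)/√[85.7108·(1/18 + 1/17)] = 1.437
df = n₁ + n₂ − 2 = 33
p-value = P(T ≥ 1.437) ≈ 0.080
Since p ≈ 0.080 > α = 0.025, fail to reject H0; the data do not provide sufficient evidence against H0.

1.437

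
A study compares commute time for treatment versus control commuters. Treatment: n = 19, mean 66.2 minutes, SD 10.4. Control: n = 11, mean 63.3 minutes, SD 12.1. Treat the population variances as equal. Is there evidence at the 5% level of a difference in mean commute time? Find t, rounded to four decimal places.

Let group 1 = treatment, group 2 = control. H0: μ_1 = μ_2; H1: μ_1 ≠ μ_2 (two-sample pooled-variance t-test, two-sided).
s_p² = [(19−1)·10.4² + (11−1)·12.1²]/(19+11−2) = 121.821
t = (66.2 − 63.3)/√[121.821·(1/19 + 1/11)] = 0.6935
df = n₁ + n₂ − 2 = 28
Two-sided p-value ≈ 0.4937
Since p ≈ 0.4937 > α = 0.05, fail to reject H0; the evidence is not statistically significant.

0.6935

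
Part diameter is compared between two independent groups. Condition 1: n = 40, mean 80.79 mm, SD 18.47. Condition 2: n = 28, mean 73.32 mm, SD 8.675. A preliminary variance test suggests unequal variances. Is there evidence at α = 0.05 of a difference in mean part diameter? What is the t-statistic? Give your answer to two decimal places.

Let group 1 = condition 1, group 2 = condition 2. H0: μ_1 = μ_2; H1: μ_1 ≠ μ_2 (Welch's two-sample t-test, two-sided).
t = (x̄_1 − x̄_2)/√(s_1²/n_1 + s_2²/n_2) = (80.79 − 73.32)/√(18.47²/40 + 8.675²/28) = 2.23
Welch–Satterthwaite df ≈ 58.99
Two-sided p-value ≈ 0.0295
Since p ≈ 0.0295 < α = 0.05, reject H0; the data support H1.

2.23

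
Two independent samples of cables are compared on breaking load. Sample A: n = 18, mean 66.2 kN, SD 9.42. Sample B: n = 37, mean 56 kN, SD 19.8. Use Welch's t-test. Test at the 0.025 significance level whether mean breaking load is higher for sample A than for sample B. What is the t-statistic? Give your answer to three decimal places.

2.589

Let group 1 = sample A, group 2 = sample B. H0: μ_1 = μ_2; H1: μ_1 > μ_2 (Welch's two-sample t-test, right-tailed).
t = (x̄_1 − x̄_2)/√(s_1²/n_1 + s_2²/n_2) = (66.2 − 56)/√(9.42²/18 + 19.8²/37) = 2.589
Welch–Satterthwaite df ≈ 53.00
p-value = P(T ≥ 2.589) ≈ 0.006
Since p ≈ 0.006 < α = 0.025, reject H0; the data support H1.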